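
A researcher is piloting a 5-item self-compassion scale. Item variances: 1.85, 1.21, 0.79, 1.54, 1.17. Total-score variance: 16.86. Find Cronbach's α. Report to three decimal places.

Σσᵢ² = 1.85 + 1.21 + 0.79 + 1.54 + 1.17 = 6.56
α = (k/(k−1))·(1 − Σσᵢ²/σ²_T) = (5/4)·(1 − 6.56/16.86) = 0.764

Cronbach's α = 0.764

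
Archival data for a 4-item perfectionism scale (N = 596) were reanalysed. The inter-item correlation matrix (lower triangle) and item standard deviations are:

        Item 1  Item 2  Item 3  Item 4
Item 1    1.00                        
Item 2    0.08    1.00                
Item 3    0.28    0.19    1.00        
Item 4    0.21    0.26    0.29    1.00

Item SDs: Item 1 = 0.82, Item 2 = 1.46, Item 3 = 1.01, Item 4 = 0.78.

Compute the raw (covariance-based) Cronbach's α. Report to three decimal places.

α = 0.485

Σσ²ᵢ = 0.82² + 1.46² + 1.01² + 0.78² = 4.4325
Covariances σ_ij = r_ij · s_i · s_j:
  σ(Item 1,Item 2) = 0.08 × 0.82 × 1.46 = 0.0958
  σ(Item 1,Item 3) = 0.28 × 0.82 × 1.01 = 0.2319
  σ(Item 1,Item 4) = 0.21 × 0.82 × 0.78 = 0.1343
  σ(Item 2,Item 3) = 0.19 × 1.46 × 1.01 = 0.2802
  σ(Item 2,Item 4) = 0.26 × 1.46 × 0.78 = 0.2961
  σ(Item 3,Item 4) = 0.29 × 1.01 × 0.78 = 0.2285
σ²_T = Σσ²ᵢ + 2·Σσ_ij = 4.4325 + 2 × 1.2668 = 6.9661
α = (4/3)·(1 − 4.4325/6.9661) = 0.485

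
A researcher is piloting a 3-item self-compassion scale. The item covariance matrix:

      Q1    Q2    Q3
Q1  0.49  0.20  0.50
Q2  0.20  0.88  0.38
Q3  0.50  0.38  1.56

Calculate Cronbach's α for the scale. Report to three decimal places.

α = 0.637

Σσᵢ² = 0.49 + 0.88 + 1.56 = 2.93
Sum of off-diagonal covariances = 1.08
σ²_T = 2.93 + 2 × 1.08 = 5.09
α = (k/(k−1))·(1 − Σσᵢ²/σ²_T) = (3/2)·(1 − 2.93/5.09) = 0.637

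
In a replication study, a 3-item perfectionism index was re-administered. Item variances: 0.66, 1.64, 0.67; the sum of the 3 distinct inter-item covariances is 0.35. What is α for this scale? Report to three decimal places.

Σσᵢ² = 0.66 + 1.64 + 0.67 = 2.97
Sum of distinct covariances = 0.35
Var(T) = Σσᵢ² + 2·Σcov = 2.97 + 2 × 0.35 = 3.67
α = (3/2)·(1 − 2.97/3.67) = 0.286

α = 0.286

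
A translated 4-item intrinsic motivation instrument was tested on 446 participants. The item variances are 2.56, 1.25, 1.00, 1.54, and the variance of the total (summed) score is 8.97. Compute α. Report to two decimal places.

sum of item variances = 2.56 + 1.25 + 1.00 + 1.54 = 6.35
α = (k/(k−1))·(1 − sum of item variances/σ²_total) = (4/3)·(1 − 6.35/8.97) = 0.39

α = 0.39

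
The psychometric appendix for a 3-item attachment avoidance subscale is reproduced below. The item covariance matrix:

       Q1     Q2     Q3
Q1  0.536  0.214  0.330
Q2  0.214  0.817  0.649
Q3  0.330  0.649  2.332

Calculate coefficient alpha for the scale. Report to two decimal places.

sum of item variances = 0.536 + 0.817 + 2.332 = 3.685
Sum of the distinct covariances = 1.193
Var(T) = 3.685 + 2 × 1.193 = 6.071
α = (k/(k−1))·(1 − sum of item variances/Var(T)) = (3/2)·(1 − 3.685/6.071) = 0.59

α = 0.59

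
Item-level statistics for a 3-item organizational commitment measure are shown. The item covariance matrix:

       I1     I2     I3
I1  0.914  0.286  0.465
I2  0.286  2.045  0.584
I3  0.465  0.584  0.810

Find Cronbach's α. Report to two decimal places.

Σσ²ᵢ = 0.914 + 2.045 + 0.810 = 3.769
Σ_{i<j} σ_ij = 1.335
σ²_total = 3.769 + 2 × 1.335 = 6.439
α = (k/(k−1))·(1 − Σσ²ᵢ/σ²_total) = (3/2)·(1 − 3.769/6.439) = 0.62

Cronbach's α = 0.62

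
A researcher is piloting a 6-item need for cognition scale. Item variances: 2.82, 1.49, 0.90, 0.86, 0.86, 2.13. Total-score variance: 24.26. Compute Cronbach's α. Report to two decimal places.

α = 0.75

Σσᵢ² = 2.82 + 1.49 + 0.90 + 0.86 + 0.86 + 2.13 = 9.06
α = (k/(k−1))·(1 − Σσᵢ²/total variance) = (6/5)·(1 − 9.06/24.26) = 0.75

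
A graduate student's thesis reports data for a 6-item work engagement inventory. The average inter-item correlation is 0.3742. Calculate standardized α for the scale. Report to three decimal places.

α = 0.782

Standardized α = k·r̄ / (1 + (k−1)·r̄) = 6 × 0.3742 / (1 + 5 × 0.3742)
  = 2.2452 / 2.8710 = 0.782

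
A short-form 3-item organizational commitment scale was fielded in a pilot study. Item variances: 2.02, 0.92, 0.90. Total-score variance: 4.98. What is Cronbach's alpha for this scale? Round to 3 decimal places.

Σσ²ᵢ = 2.02 + 0.92 + 0.90 = 3.84
α = (k/(k−1))·(1 − Σσ²ᵢ/σ²_total) = (3/2)·(1 − 3.84/4.98) = 0.343

α = 0.343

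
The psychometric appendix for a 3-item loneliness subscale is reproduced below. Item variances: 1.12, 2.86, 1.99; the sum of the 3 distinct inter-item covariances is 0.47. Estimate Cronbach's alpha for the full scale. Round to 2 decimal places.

sum of item variances = 1.12 + 2.86 + 1.99 = 5.97
Sum of distinct covariances = 0.47
total variance = sum of item variances + 2·Σcov = 5.97 + 2 × 0.47 = 6.91
α = (3/2)·(1 − 5.97/6.91) = 0.20

Cronbach's alpha = 0.20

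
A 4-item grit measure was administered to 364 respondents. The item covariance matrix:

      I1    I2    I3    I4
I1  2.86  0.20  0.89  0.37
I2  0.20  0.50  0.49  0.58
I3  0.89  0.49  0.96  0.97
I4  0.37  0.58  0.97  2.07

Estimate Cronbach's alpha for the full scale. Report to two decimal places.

α = 0.70

sum of item variances = 2.86 + 0.50 + 0.96 + 2.07 = 6.39
Σ_{i<j} σ_ij = 3.50
total variance = 6.39 + 2 × 3.50 = 13.39
α = (k/(k−1))·(1 − sum of item variances/total variance) = (4/3)·(1 − 6.39/13.39) = 0.70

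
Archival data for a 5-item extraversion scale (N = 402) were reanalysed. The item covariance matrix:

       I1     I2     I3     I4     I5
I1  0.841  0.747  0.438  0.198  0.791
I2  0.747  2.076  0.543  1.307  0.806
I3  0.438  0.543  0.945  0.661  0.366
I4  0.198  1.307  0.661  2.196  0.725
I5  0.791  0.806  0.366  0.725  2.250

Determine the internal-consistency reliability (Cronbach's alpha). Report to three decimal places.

Σσ²ᵢ = 0.841 + 2.076 + 0.945 + 2.196 + 2.250 = 8.308
Sum of off-diagonal covariances = 6.582
Var(T) = 8.308 + 2 × 6.582 = 21.472
α = (k/(k−1))·(1 − Σσ²ᵢ/Var(T)) = (5/4)·(1 − 8.308/21.472) = 0.766

Cronbach's alpha = 0.766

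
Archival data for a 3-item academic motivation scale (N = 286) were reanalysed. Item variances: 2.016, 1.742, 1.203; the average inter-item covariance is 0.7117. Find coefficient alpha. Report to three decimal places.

α = 0.694

ΣVar(i) = 2.016 + 1.742 + 1.203 = 4.961
Sum of the 3 distinct covariances = 3 × 0.7117 = 2.1351
σ²_total = ΣVar(i) + 2·Σcov = 4.961 + 2 × 2.1351 = 9.2312
α = (3/2)·(1 − 4.961/9.2312) = 0.694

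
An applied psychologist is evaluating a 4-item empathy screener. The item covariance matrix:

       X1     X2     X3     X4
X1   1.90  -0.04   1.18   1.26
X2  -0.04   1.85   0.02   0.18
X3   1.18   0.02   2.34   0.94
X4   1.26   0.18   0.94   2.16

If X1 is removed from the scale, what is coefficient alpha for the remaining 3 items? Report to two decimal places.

coefficient alpha = 0.40

Remaining items: X2, X3, X4 (k = 3).
sum of item variances = 1.85 + 2.34 + 2.16 = 6.35
σ²_T = 6.35 + 2 × 1.14 = 8.63
α (item deleted) = (3/2)·(1 − 6.35/8.63) = 0.40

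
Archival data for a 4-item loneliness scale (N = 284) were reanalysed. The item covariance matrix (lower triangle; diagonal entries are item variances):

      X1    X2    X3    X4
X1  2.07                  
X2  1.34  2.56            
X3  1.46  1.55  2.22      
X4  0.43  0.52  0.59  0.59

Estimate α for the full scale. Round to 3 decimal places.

Σσᵢ² = 2.07 + 2.56 + 2.22 + 0.59 = 7.44
Σ_{i<j} σ_ij = 5.89
σ²_total = 7.44 + 2 × 5.89 = 19.22
α = (k/(k−1))·(1 − Σσᵢ²/σ²_total) = (4/3)·(1 − 7.44/19.22) = 0.817

α = 0.817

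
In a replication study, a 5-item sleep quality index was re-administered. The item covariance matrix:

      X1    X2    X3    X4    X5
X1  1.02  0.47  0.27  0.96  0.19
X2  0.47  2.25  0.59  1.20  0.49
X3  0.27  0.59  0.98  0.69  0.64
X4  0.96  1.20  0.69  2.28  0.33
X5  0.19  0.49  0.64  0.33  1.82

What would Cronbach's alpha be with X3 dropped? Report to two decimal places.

α = 0.66

Remaining items: X1, X2, X4, X5 (k = 4).
sum of item variances = 1.02 + 2.25 + 2.28 + 1.82 = 7.37
σ²_total = 7.37 + 2 × 3.64 = 14.65
α (item deleted) = (4/3)·(1 − 7.37/14.65) = 0.66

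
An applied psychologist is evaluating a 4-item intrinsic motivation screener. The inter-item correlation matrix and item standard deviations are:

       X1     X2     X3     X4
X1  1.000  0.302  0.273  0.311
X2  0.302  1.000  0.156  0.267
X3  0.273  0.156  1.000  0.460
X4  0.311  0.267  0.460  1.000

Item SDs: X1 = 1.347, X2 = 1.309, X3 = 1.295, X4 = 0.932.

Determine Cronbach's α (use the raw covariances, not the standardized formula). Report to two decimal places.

Cronbach's α = 0.61

Σσ²ᵢ = 1.347² + 1.309² + 1.295² + 0.932² = 6.0735
Covariances σ_ij = r_ij · s_i · s_j:
  σ(X1,X2) = 0.302 × 1.347 × 1.309 = 0.5325
  σ(X1,X3) = 0.273 × 1.347 × 1.295 = 0.4762
  σ(X1,X4) = 0.311 × 1.347 × 0.932 = 0.3904
  σ(X2,X3) = 0.156 × 1.309 × 1.295 = 0.2644
  σ(X2,X4) = 0.267 × 1.309 × 0.932 = 0.3257
  σ(X3,X4) = 0.460 × 1.295 × 0.932 = 0.5552
σ²_T = Σσ²ᵢ + 2·Σσ_ij = 6.0735 + 2 × 2.5444 = 11.1623
α = (4/3)·(1 − 6.0735/11.1623) = 0.61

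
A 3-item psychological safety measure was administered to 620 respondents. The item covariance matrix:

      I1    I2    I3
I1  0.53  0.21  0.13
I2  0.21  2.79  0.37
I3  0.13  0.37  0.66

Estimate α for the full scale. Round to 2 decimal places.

α = 0.39

ΣVar(i) = 0.53 + 2.79 + 0.66 = 3.98
Sum of the distinct covariances = 0.71
σ²_T = 3.98 + 2 × 0.71 = 5.40
α = (k/(k−1))·(1 − ΣVar(i)/σ²_T) = (3/2)·(1 − 3.98/5.40) = 0.39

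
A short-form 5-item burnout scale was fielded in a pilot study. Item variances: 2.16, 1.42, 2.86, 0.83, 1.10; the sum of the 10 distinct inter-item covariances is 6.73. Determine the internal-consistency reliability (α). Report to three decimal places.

α = 0.771

sum of item variances = 2.16 + 1.42 + 2.86 + 0.83 + 1.10 = 8.37
Sum of distinct covariances = 6.73
σ²_T = sum of item variances + 2·Σcov = 8.37 + 2 × 6.73 = 21.83
α = (5/4)·(1 − 8.37/21.83) = 0.771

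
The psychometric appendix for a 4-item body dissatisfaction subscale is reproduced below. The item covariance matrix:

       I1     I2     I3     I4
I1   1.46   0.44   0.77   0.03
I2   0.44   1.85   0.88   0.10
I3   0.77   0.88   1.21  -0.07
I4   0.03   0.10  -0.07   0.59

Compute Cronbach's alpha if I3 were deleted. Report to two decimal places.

Remaining items: I1, I2, I4 (k = 3).
Σσ²ᵢ = 1.46 + 1.85 + 0.59 = 3.90
total variance = 3.90 + 2 × 0.57 = 5.04
α (item deleted) = (3/2)·(1 − 3.90/5.04) = 0.34

Cronbach's alpha = 0.34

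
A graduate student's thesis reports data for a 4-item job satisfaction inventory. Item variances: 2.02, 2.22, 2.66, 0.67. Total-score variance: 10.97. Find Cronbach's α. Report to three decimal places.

Σσ²ᵢ = 2.02 + 2.22 + 2.66 + 0.67 = 7.57
α = (k/(k−1))·(1 − Σσ²ᵢ/σ²_total) = (4/3)·(1 − 7.57/10.97) = 0.413

α = 0.413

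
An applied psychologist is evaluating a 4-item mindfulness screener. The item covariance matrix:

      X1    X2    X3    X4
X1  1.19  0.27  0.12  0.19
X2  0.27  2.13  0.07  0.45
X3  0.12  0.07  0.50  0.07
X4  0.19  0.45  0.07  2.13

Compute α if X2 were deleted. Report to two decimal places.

α = 0.25

Remaining items: X1, X3, X4 (k = 3).
ΣVar(i) = 1.19 + 0.50 + 2.13 = 3.82
σ²_total = 3.82 + 2 × 0.38 = 4.58
α (item deleted) = (3/2)·(1 − 3.82/4.58) = 0.25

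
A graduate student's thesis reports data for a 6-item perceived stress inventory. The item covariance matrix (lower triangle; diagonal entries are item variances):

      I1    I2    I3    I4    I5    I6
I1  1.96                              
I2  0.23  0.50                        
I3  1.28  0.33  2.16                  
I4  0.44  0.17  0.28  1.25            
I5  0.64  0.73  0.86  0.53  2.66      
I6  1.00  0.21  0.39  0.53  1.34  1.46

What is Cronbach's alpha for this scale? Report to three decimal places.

ΣVar(i) = 1.96 + 0.50 + 2.16 + 1.25 + 2.66 + 1.46 = 9.99
Sum of the distinct covariances = 8.96
σ²_T = 9.99 + 2 × 8.96 = 27.91
α = (k/(k−1))·(1 − ΣVar(i)/σ²_T) = (6/5)·(1 − 9.99/27.91) = 0.770

Cronbach's alpha = 0.770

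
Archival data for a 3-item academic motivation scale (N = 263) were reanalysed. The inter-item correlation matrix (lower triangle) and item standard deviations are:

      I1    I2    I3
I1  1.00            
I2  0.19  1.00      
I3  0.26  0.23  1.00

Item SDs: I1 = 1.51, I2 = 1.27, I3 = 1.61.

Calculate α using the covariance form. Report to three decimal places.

α = 0.467

Σσ²ᵢ = 1.51² + 1.27² + 1.61² = 6.4851
Covariances σ_ij = r_ij · s_i · s_j:
  σ(I1,I2) = 0.19 × 1.51 × 1.27 = 0.3644
  σ(I1,I3) = 0.26 × 1.51 × 1.61 = 0.6321
  σ(I2,I3) = 0.23 × 1.27 × 1.61 = 0.4703
σ²_T = Σσ²ᵢ + 2·Σσ_ij = 6.4851 + 2 × 1.4668 = 9.4187
α = (3/2)·(1 − 6.4851/9.4187) = 0.467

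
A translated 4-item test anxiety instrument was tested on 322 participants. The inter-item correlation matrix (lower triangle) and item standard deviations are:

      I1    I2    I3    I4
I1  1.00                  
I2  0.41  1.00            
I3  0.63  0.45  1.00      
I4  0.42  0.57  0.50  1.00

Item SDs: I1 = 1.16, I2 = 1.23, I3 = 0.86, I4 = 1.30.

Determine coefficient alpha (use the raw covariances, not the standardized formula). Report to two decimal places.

α = 0.79

Σσ²ᵢ = 1.16² + 1.23² + 0.86² + 1.30² = 5.2881
Covariances σ_ij = r_ij · s_i · s_j:
  σ(I1,I2) = 0.41 × 1.16 × 1.23 = 0.5850
  σ(I1,I3) = 0.63 × 1.16 × 0.86 = 0.6285
  σ(I1,I4) = 0.42 × 1.16 × 1.30 = 0.6334
  σ(I2,I3) = 0.45 × 1.23 × 0.86 = 0.4760
  σ(I2,I4) = 0.57 × 1.23 × 1.30 = 0.9114
  σ(I3,I4) = 0.50 × 0.86 × 1.30 = 0.5590
σ²_T = Σσ²ᵢ + 2·Σσ_ij = 5.2881 + 2 × 3.7933 = 12.8747
α = (4/3)·(1 − 5.2881/12.8747) = 0.79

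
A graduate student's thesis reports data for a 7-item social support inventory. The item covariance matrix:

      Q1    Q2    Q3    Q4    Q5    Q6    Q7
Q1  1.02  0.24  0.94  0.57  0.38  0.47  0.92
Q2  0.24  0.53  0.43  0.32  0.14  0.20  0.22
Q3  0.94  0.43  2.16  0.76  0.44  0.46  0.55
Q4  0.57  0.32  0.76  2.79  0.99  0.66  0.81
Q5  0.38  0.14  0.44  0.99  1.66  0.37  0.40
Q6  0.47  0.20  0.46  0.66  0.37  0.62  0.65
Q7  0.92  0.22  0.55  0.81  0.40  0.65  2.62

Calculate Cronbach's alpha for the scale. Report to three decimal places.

sum of item variances = 1.02 + 0.53 + 2.16 + 2.79 + 1.66 + 0.62 + 2.62 = 11.40
Sum of off-diagonal covariances = 10.92
total variance = 11.40 + 2 × 10.92 = 33.24
α = (k/(k−1))·(1 − sum of item variances/total variance) = (7/6)·(1 − 11.40/33.24) = 0.767

α = 0.767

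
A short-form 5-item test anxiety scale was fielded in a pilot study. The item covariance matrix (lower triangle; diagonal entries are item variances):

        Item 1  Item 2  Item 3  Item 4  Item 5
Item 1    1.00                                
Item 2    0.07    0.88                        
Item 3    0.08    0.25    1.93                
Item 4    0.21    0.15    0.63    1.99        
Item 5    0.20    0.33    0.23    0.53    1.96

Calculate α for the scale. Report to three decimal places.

α = 0.511

sum of item variances = 1.00 + 0.88 + 1.93 + 1.99 + 1.96 = 7.76
Sum of off-diagonal covariances = 2.68
Var(T) = 7.76 + 2 × 2.68 = 13.12
α = (k/(k−1))·(1 − sum of item variances/Var(T)) = (5/4)·(1 − 7.76/13.12) = 0.511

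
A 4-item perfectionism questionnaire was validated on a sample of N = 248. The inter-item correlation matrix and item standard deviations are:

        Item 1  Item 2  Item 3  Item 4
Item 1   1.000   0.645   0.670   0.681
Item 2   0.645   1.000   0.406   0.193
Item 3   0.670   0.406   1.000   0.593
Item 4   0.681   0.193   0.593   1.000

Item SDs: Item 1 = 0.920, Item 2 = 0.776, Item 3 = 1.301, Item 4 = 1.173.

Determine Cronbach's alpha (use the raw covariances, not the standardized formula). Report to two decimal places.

Σσ²ᵢ = 0.920² + 0.776² + 1.301² + 1.173² = 4.5171
Covariances σ_ij = r_ij · s_i · s_j:
  σ(Item 1,Item 2) = 0.645 × 0.920 × 0.776 = 0.4605
  σ(Item 1,Item 3) = 0.670 × 0.920 × 1.301 = 0.8019
  σ(Item 1,Item 4) = 0.681 × 0.920 × 1.173 = 0.7349
  σ(Item 2,Item 3) = 0.406 × 0.776 × 1.301 = 0.4099
  σ(Item 2,Item 4) = 0.193 × 0.776 × 1.173 = 0.1757
  σ(Item 3,Item 4) = 0.593 × 1.301 × 1.173 = 0.9050
σ²_T = Σσ²ᵢ + 2·Σσ_ij = 4.5171 + 2 × 3.4879 = 11.4929
α = (4/3)·(1 − 4.5171/11.4929) = 0.81

α = 0.81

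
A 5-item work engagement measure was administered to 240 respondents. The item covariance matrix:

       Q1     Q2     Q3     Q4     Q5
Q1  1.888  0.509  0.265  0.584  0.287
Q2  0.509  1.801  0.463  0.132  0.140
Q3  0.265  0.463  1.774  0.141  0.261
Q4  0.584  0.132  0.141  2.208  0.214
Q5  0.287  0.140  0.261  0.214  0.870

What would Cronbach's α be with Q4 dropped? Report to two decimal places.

Remaining items: Q1, Q2, Q3, Q5 (k = 4).
ΣVar(i) = 1.888 + 1.801 + 1.774 + 0.870 = 6.333
Var(T) = 6.333 + 2 × 1.925 = 10.183
α (item deleted) = (4/3)·(1 − 6.333/10.183) = 0.50

Cronbach's α = 0.50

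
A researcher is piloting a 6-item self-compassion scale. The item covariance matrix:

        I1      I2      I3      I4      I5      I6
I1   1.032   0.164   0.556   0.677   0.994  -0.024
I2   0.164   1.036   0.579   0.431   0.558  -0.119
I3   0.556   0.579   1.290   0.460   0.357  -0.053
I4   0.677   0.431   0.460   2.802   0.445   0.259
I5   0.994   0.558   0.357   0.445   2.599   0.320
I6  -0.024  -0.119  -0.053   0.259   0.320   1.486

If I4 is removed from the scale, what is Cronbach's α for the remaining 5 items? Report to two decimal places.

Remaining items: I1, I2, I3, I5, I6 (k = 5).
Σσ²ᵢ = 1.032 + 1.036 + 1.290 + 2.599 + 1.486 = 7.443
total variance = 7.443 + 2 × 3.332 = 14.107
α (item deleted) = (5/4)·(1 − 7.443/14.107) = 0.59

α = 0.59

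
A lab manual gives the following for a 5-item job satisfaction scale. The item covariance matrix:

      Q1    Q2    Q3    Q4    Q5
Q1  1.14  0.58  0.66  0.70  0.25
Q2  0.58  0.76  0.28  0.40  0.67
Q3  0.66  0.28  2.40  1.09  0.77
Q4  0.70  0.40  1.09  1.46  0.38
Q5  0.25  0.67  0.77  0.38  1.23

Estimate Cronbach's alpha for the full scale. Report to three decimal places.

sum of item variances = 1.14 + 0.76 + 2.40 + 1.46 + 1.23 = 6.99
Σ_{i<j} σ_ij = 5.78
total variance = 6.99 + 2 × 5.78 = 18.55
α = (k/(k−1))·(1 − sum of item variances/total variance) = (5/4)·(1 − 6.99/18.55) = 0.779

Cronbach's alpha = 0.779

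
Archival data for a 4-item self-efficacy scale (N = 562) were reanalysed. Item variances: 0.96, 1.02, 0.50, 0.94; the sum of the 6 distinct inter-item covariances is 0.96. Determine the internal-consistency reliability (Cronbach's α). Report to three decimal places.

Cronbach's α = 0.479

ΣVar(i) = 0.96 + 1.02 + 0.50 + 0.94 = 3.42
Sum of distinct covariances = 0.96
Var(T) = ΣVar(i) + 2·Σcov = 3.42 + 2 × 0.96 = 5.34
α = (4/3)·(1 − 3.42/5.34) = 0.479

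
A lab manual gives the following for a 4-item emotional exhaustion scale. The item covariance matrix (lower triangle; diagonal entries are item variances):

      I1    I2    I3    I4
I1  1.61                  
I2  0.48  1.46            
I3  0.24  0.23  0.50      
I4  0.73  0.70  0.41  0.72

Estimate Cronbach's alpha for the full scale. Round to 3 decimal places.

Cronbach's alpha = 0.754

ΣVar(i) = 1.61 + 1.46 + 0.50 + 0.72 = 4.29
Σ_{i<j} σ_ij = 2.79
σ²_total = 4.29 + 2 × 2.79 = 9.87
α = (k/(k−1))·(1 − ΣVar(i)/σ²_total) = (4/3)·(1 − 4.29/9.87) = 0.754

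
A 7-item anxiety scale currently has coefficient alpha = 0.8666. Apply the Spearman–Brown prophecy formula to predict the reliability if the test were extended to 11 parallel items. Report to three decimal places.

predicted reliability = 0.911

Length factor m = 11/7 = 1.5714
α' = m·α / (1 + (m−1)·α)
   = 11/7 × 0.8666 / (1 + (11/7 − 1) × 0.8666)
   = 1.3618 / 1.4952 = 0.911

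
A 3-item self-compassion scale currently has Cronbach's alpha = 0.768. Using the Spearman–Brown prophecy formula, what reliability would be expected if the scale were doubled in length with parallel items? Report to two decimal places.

predicted reliability = 0.87

Length factor m = 2
α' = m·α / (1 + (m−1)·α)
   = 2 × 0.768 / (1 + (2 − 1) × 0.768)
   = 1.5360 / 1.7680 = 0.87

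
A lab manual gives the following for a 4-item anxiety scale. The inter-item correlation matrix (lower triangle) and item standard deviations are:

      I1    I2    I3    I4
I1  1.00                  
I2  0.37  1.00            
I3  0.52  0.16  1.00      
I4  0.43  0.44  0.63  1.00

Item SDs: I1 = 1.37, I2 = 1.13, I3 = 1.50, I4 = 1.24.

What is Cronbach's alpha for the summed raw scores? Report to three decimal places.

α = 0.748

Σσ²ᵢ = 1.37² + 1.13² + 1.50² + 1.24² = 6.9414
Covariances σ_ij = r_ij · s_i · s_j:
  σ(I1,I2) = 0.37 × 1.37 × 1.13 = 0.5728
  σ(I1,I3) = 0.52 × 1.37 × 1.50 = 1.0686
  σ(I1,I4) = 0.43 × 1.37 × 1.24 = 0.7305
  σ(I2,I3) = 0.16 × 1.13 × 1.50 = 0.2712
  σ(I2,I4) = 0.44 × 1.13 × 1.24 = 0.6165
  σ(I3,I4) = 0.63 × 1.50 × 1.24 = 1.1718
σ²_T = Σσ²ᵢ + 2·Σσ_ij = 6.9414 + 2 × 4.4314 = 15.8042
α = (4/3)·(1 − 6.9414/15.8042) = 0.748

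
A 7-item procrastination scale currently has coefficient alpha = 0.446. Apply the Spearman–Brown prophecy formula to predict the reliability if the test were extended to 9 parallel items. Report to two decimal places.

Length factor m = 9/7 = 1.2857
α' = m·α / (1 + (m−1)·α)
   = 9/7 × 0.446 / (1 + (9/7 − 1) × 0.446)
   = 0.5734 / 1.1274 = 0.51

predicted reliability = 0.51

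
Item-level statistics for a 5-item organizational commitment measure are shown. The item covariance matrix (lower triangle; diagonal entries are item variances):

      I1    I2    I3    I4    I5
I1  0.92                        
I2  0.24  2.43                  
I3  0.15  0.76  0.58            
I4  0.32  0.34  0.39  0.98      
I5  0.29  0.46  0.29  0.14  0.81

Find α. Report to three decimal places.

α = 0.677

Σσ²ᵢ = 0.92 + 2.43 + 0.58 + 0.98 + 0.81 = 5.72
Sum of off-diagonal covariances = 3.38
σ²_total = 5.72 + 2 × 3.38 = 12.48
α = (k/(k−1))·(1 − Σσ²ᵢ/σ²_total) = (5/4)·(1 − 5.72/12.48) = 0.677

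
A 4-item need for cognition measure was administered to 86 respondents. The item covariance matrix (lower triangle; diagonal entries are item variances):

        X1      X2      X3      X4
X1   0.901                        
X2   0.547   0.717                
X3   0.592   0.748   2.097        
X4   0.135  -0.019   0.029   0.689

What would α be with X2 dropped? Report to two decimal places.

α = 0.44

Remaining items: X1, X3, X4 (k = 3).
sum of item variances = 0.901 + 2.097 + 0.689 = 3.687
Var(T) = 3.687 + 2 × 0.756 = 5.199
α (item deleted) = (3/2)·(1 − 3.687/5.199) = 0.44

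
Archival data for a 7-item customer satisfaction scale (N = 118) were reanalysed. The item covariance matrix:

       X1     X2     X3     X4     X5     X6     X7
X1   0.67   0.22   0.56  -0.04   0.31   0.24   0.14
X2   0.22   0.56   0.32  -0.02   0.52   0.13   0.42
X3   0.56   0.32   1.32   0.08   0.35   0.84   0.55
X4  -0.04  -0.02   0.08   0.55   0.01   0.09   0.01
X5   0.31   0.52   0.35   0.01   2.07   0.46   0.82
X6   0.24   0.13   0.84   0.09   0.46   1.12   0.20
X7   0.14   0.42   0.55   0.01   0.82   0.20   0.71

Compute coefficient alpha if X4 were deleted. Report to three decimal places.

α = 0.784

Remaining items: X1, X2, X3, X5, X6, X7 (k = 6).
sum of item variances = 0.67 + 0.56 + 1.32 + 2.07 + 1.12 + 0.71 = 6.45
Var(T) = 6.45 + 2 × 6.08 = 18.61
α (item deleted) = (6/5)·(1 − 6.45/18.61) = 0.784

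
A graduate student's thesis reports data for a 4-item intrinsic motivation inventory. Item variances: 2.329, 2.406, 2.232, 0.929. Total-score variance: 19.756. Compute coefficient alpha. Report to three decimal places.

α = 0.800

sum of item variances = 2.329 + 2.406 + 2.232 + 0.929 = 7.896
α = (k/(k−1))·(1 − sum of item variances/σ²_total) = (4/3)·(1 − 7.896/19.756) = 0.800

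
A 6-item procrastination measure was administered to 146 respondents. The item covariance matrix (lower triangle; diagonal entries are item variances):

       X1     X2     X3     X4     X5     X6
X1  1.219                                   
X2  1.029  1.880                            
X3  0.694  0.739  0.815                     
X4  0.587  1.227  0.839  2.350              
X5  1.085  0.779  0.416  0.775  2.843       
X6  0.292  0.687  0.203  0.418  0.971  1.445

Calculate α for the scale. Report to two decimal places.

α = 0.80

Σσ²ᵢ = 1.219 + 1.880 + 0.815 + 2.350 + 2.843 + 1.445 = 10.552
Sum of the distinct covariances = 10.741
total variance = 10.552 + 2 × 10.741 = 32.034
α = (k/(k−1))·(1 − Σσ²ᵢ/total variance) = (6/5)·(1 − 10.552/32.034) = 0.80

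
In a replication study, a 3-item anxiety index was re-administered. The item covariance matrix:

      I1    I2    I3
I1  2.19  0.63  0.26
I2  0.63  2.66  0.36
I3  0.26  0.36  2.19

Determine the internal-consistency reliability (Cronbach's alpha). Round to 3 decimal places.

α = 0.393

Σσᵢ² = 2.19 + 2.66 + 2.19 = 7.04
Sum of off-diagonal covariances = 1.25
Var(T) = 7.04 + 2 × 1.25 = 9.54
α = (k/(k−1))·(1 − Σσᵢ²/Var(T)) = (3/2)·(1 − 7.04/9.54) = 0.393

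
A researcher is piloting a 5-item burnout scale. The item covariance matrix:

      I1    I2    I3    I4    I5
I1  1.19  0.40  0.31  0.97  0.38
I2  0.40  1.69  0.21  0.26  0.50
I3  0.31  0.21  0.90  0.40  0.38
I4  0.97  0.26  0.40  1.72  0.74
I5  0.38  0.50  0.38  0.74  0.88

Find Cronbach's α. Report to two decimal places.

α = 0.73

Σσᵢ² = 1.19 + 1.69 + 0.90 + 1.72 + 0.88 = 6.38
Sum of off-diagonal covariances = 4.55
σ²_T = 6.38 + 2 × 4.55 = 15.48
α = (k/(k−1))·(1 − Σσᵢ²/σ²_T) = (5/4)·(1 − 6.38/15.48) = 0.73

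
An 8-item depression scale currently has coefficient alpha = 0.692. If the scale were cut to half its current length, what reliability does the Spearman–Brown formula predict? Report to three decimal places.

Length factor m = 1/2
α' = m·α / (1 − (1−m)·α)
   = 1/2 × 0.692 / (1 − (1 − 1/2) × 0.692)
   = 0.3460 / 0.6540 = 0.529

predicted reliability = 0.529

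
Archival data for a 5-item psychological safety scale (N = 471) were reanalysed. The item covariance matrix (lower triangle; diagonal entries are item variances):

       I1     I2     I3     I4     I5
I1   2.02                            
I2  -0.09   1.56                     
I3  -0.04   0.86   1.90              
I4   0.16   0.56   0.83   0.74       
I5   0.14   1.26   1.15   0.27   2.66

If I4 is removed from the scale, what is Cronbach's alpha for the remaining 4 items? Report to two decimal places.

Remaining items: I1, I2, I3, I5 (k = 4).
ΣVar(i) = 2.02 + 1.56 + 1.90 + 2.66 = 8.14
σ²_T = 8.14 + 2 × 3.28 = 14.70
α (item deleted) = (4/3)·(1 − 8.14/14.70) = 0.60

α = 0.60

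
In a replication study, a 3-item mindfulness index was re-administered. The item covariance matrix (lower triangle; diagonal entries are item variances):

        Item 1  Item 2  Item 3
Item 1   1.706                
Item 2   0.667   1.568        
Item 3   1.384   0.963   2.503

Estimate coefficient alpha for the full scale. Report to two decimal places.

sum of item variances = 1.706 + 1.568 + 2.503 = 5.777
Σ_{i<j} σ_ij = 3.014
σ²_T = 5.777 + 2 × 3.014 = 11.805
α = (k/(k−1))·(1 − sum of item variances/σ²_T) = (3/2)·(1 − 5.777/11.805) = 0.77

α = 0.77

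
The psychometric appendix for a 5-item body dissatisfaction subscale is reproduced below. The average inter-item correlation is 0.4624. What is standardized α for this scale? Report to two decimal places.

α = 0.81

Standardized α = k·r̄ / (1 + (k−1)·r̄) = 5 × 0.4624 / (1 + 4 × 0.4624)
  = 2.3120 / 2.8496 = 0.81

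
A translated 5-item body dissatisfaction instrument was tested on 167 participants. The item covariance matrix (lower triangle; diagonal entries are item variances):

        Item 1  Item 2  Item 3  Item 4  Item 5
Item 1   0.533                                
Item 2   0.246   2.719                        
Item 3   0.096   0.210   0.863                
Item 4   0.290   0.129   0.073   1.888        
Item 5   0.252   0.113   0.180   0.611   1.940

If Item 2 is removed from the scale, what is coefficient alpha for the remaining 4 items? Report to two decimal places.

coefficient alpha = 0.49

Remaining items: Item 1, Item 3, Item 4, Item 5 (k = 4).
Σσᵢ² = 0.533 + 0.863 + 1.888 + 1.940 = 5.224
σ²_total = 5.224 + 2 × 1.502 = 8.228
α (item deleted) = (4/3)·(1 − 5.224/8.228) = 0.49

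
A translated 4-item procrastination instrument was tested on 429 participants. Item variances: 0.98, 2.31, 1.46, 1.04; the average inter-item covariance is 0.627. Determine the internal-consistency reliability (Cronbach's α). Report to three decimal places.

ΣVar(i) = 0.98 + 2.31 + 1.46 + 1.04 = 5.79
Sum of the 6 distinct covariances = 6 × 0.627 = 3.762
Var(T) = ΣVar(i) + 2·Σcov = 5.79 + 2 × 3.762 = 13.314
α = (4/3)·(1 − 5.79/13.314) = 0.753

Cronbach's α = 0.753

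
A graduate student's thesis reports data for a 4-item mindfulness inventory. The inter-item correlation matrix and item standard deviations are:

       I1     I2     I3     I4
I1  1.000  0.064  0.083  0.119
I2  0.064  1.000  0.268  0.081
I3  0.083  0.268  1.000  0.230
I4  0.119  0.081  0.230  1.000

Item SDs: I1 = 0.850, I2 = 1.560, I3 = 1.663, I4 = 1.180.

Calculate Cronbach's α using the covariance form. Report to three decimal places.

Σσ²ᵢ = 0.850² + 1.560² + 1.663² + 1.180² = 7.3141
Covariances σ_ij = r_ij · s_i · s_j:
  σ(I1,I2) = 0.064 × 0.850 × 1.560 = 0.0849
  σ(I1,I3) = 0.083 × 0.850 × 1.663 = 0.1173
  σ(I1,I4) = 0.119 × 0.850 × 1.180 = 0.1194
  σ(I2,I3) = 0.268 × 1.560 × 1.663 = 0.6953
  σ(I2,I4) = 0.081 × 1.560 × 1.180 = 0.1491
  σ(I3,I4) = 0.230 × 1.663 × 1.180 = 0.4513
σ²_T = Σσ²ᵢ + 2·Σσ_ij = 7.3141 + 2 × 1.6173 = 10.5487
α = (4/3)·(1 − 7.3141/10.5487) = 0.409

α = 0.409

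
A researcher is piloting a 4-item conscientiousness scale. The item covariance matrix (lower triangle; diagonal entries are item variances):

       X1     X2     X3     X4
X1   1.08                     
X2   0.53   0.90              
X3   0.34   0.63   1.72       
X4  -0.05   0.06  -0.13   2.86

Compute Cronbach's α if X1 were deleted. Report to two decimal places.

α = 0.25

Remaining items: X2, X3, X4 (k = 3).
sum of item variances = 0.90 + 1.72 + 2.86 = 5.48
total variance = 5.48 + 2 × 0.56 = 6.60
α (item deleted) = (3/2)·(1 − 5.48/6.60) = 0.25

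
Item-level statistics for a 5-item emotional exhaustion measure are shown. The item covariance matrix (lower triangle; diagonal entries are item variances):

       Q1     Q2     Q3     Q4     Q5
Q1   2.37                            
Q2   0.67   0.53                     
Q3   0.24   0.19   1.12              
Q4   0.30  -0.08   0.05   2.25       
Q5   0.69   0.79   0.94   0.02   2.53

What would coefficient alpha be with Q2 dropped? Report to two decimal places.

Remaining items: Q1, Q3, Q4, Q5 (k = 4).
Σσ²ᵢ = 2.37 + 1.12 + 2.25 + 2.53 = 8.27
σ²_total = 8.27 + 2 × 2.24 = 12.75
α (item deleted) = (4/3)·(1 − 8.27/12.75) = 0.47

α = 0.47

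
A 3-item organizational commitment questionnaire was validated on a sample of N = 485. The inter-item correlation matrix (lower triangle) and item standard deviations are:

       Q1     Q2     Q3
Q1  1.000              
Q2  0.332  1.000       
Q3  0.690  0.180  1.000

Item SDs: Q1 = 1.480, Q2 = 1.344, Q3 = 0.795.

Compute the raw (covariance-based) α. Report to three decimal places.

α = 0.628

Σσ²ᵢ = 1.480² + 1.344² + 0.795² = 4.6288
Covariances σ_ij = r_ij · s_i · s_j:
  σ(Q1,Q2) = 0.332 × 1.480 × 1.344 = 0.6604
  σ(Q1,Q3) = 0.690 × 1.480 × 0.795 = 0.8119
  σ(Q2,Q3) = 0.180 × 1.344 × 0.795 = 0.1923
σ²_T = Σσ²ᵢ + 2·Σσ_ij = 4.6288 + 2 × 1.6646 = 7.9580
α = (3/2)·(1 − 4.6288/7.9580) = 0.628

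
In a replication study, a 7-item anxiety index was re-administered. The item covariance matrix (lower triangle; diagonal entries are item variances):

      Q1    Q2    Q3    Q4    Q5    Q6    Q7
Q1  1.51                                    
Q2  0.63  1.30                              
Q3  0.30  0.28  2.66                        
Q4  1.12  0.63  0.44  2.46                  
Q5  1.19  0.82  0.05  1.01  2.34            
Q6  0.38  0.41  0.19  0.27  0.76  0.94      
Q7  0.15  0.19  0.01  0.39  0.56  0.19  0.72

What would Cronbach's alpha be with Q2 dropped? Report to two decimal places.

Remaining items: Q1, Q3, Q4, Q5, Q6, Q7 (k = 6).
sum of item variances = 1.51 + 2.66 + 2.46 + 2.34 + 0.94 + 0.72 = 10.63
Var(T) = 10.63 + 2 × 7.01 = 24.65
α (item deleted) = (6/5)·(1 − 10.63/24.65) = 0.68

α = 0.68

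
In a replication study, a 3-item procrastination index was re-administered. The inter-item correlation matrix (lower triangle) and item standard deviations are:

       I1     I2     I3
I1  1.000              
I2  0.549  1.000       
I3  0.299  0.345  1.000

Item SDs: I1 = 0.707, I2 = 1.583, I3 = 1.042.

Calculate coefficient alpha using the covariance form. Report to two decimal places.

Σσ²ᵢ = 0.707² + 1.583² + 1.042² = 4.0915
Covariances σ_ij = r_ij · s_i · s_j:
  σ(I1,I2) = 0.549 × 0.707 × 1.583 = 0.6144
  σ(I1,I3) = 0.299 × 0.707 × 1.042 = 0.2203
  σ(I2,I3) = 0.345 × 1.583 × 1.042 = 0.5691
σ²_T = Σσ²ᵢ + 2·Σσ_ij = 4.0915 + 2 × 1.4038 = 6.8991
α = (3/2)·(1 − 4.0915/6.8991) = 0.61

coefficient alpha = 0.61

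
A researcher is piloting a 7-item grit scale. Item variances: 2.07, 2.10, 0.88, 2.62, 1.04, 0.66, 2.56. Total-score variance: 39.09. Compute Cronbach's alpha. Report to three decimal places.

Σσᵢ² = 2.07 + 2.10 + 0.88 + 2.62 + 1.04 + 0.66 + 2.56 = 11.93
α = (k/(k−1))·(1 − Σσᵢ²/Var(T)) = (7/6)·(1 − 11.93/39.09) = 0.811

Cronbach's alpha = 0.811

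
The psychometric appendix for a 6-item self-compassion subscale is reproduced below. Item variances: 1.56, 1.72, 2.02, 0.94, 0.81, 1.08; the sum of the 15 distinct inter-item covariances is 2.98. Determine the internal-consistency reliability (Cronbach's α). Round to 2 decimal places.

ΣVar(i) = 1.56 + 1.72 + 2.02 + 0.94 + 0.81 + 1.08 = 8.13
Sum of distinct covariances = 2.98
total variance = ΣVar(i) + 2·Σcov = 8.13 + 2 × 2.98 = 14.09
α = (6/5)·(1 − 8.13/14.09) = 0.51

Cronbach's α = 0.51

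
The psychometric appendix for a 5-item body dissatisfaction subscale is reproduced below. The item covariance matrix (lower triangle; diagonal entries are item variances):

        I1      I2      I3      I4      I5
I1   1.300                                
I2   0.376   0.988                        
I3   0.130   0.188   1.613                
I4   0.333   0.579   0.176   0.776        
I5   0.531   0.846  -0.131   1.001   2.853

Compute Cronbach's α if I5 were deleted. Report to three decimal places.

Remaining items: I1, I2, I3, I4 (k = 4).
Σσᵢ² = 1.300 + 0.988 + 1.613 + 0.776 = 4.677
σ²_T = 4.677 + 2 × 1.782 = 8.241
α (item deleted) = (4/3)·(1 − 4.677/8.241) = 0.577

Cronbach's α = 0.577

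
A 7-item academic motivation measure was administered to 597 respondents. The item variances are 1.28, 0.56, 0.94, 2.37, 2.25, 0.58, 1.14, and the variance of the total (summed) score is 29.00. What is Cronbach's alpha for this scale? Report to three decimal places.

Σσᵢ² = 1.28 + 0.56 + 0.94 + 2.37 + 2.25 + 0.58 + 1.14 = 9.12
α = (k/(k−1))·(1 − Σσᵢ²/σ²_T) = (7/6)·(1 − 9.12/29.00) = 0.800

Cronbach's alpha = 0.800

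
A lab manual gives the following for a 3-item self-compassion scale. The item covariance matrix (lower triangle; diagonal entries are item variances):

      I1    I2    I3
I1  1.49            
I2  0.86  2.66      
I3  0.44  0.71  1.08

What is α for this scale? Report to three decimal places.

α = 0.652

ΣVar(i) = 1.49 + 2.66 + 1.08 = 5.23
Sum of off-diagonal covariances = 2.01
σ²_total = 5.23 + 2 × 2.01 = 9.25
α = (k/(k−1))·(1 − ΣVar(i)/σ²_total) = (3/2)·(1 − 5.23/9.25) = 0.652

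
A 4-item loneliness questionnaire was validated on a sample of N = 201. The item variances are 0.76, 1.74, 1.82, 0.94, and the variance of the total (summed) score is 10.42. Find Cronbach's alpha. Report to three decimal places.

α = 0.660

ΣVar(i) = 0.76 + 1.74 + 1.82 + 0.94 = 5.26
α = (k/(k−1))·(1 − ΣVar(i)/σ²_T) = (4/3)·(1 − 5.26/10.42) = 0.660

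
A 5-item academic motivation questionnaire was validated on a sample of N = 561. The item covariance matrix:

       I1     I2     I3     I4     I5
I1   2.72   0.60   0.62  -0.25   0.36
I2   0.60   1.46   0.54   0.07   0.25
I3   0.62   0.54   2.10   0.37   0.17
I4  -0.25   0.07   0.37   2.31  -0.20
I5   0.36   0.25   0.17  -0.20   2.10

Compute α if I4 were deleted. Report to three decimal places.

Remaining items: I1, I2, I3, I5 (k = 4).
ΣVar(i) = 2.72 + 1.46 + 2.10 + 2.10 = 8.38
Var(T) = 8.38 + 2 × 2.54 = 13.46
α (item deleted) = (4/3)·(1 − 8.38/13.46) = 0.503

α = 0.503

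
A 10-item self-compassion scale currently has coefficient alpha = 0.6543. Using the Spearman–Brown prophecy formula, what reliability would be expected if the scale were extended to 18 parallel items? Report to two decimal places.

Length factor m = 18/10 = 1.8000
α' = m·α / (1 + (m−1)·α)
   = 18/10 × 0.6543 / (1 + (18/10 − 1) × 0.6543)
   = 1.1777 / 1.5234 = 0.77

predicted reliability = 0.77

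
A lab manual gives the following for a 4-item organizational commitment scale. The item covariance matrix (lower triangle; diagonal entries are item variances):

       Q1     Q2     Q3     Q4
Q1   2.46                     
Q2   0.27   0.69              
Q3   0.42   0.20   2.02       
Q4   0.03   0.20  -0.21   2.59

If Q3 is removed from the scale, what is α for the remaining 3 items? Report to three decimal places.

Remaining items: Q1, Q2, Q4 (k = 3).
sum of item variances = 2.46 + 0.69 + 2.59 = 5.74
total variance = 5.74 + 2 × 0.50 = 6.74
α (item deleted) = (3/2)·(1 − 5.74/6.74) = 0.223

α = 0.223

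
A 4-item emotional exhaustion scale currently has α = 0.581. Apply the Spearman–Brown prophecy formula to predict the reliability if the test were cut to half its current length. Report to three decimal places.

predicted reliability = 0.409

Length factor m = 1/2
α' = m·α / (1 − (1−m)·α)
   = 1/2 × 0.581 / (1 − (1 − 1/2) × 0.581)
   = 0.2905 / 0.7095 = 0.409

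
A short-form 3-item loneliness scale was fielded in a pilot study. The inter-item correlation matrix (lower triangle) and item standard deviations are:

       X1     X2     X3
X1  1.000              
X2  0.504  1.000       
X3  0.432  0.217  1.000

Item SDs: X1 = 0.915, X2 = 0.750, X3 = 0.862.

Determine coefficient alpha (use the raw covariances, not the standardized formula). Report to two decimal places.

α = 0.65

Σσ²ᵢ = 0.915² + 0.750² + 0.862² = 2.1428
Covariances σ_ij = r_ij · s_i · s_j:
  σ(X1,X2) = 0.504 × 0.915 × 0.750 = 0.3459
  σ(X1,X3) = 0.432 × 0.915 × 0.862 = 0.3407
  σ(X2,X3) = 0.217 × 0.750 × 0.862 = 0.1403
σ²_T = Σσ²ᵢ + 2·Σσ_ij = 2.1428 + 2 × 0.8269 = 3.7966
α = (3/2)·(1 − 2.1428/3.7966) = 0.65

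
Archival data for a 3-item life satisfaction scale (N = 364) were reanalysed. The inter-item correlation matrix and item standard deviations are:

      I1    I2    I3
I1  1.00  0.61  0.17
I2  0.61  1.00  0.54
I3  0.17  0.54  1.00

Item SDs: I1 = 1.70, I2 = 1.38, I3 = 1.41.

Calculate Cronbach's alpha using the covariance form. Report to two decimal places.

Cronbach's alpha = 0.69

Σσ²ᵢ = 1.70² + 1.38² + 1.41² = 6.7825
Covariances σ_ij = r_ij · s_i · s_j:
  σ(I1,I2) = 0.61 × 1.70 × 1.38 = 1.4311
  σ(I1,I3) = 0.17 × 1.70 × 1.41 = 0.4075
  σ(I2,I3) = 0.54 × 1.38 × 1.41 = 1.0507
σ²_T = Σσ²ᵢ + 2·Σσ_ij = 6.7825 + 2 × 2.8893 = 12.5611
α = (3/2)·(1 − 6.7825/12.5611) = 0.69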